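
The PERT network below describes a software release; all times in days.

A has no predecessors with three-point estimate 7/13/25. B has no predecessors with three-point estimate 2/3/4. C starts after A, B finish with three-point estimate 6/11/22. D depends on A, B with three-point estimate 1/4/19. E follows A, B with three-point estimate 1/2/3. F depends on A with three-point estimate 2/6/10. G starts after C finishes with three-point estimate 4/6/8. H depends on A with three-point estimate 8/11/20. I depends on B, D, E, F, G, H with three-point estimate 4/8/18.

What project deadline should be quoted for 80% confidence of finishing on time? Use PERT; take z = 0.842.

44.9 days

te_A = (7 + 4·13 + 25)/6 = 84/6 = 14; σ²_A = ((25−7)/6)² = 9.000
te_B = (2 + 4·3 + 4)/6 = 18/6 = 3; σ²_B = ((4−2)/6)² = 0.111
te_C = (6 + 4·11 + 22)/6 = 72/6 = 12; σ²_C = ((22−6)/6)² = 7.111
te_D = (1 + 4·4 + 19)/6 = 36/6 = 6; σ²_D = ((19−1)/6)² = 9.000
te_E = (1 + 4·2 + 3)/6 = 12/6 = 2; σ²_E = ((3−1)/6)² = 0.111
te_F = (2 + 4·6 + 10)/6 = 36/6 = 6; σ²_F = ((10−2)/6)² = 1.778
te_G = (4 + 4·6 + 8)/6 = 36/6 = 6; σ²_G = ((8−4)/6)² = 0.444
te_H = (8 + 4·11 + 20)/6 = 72/6 = 12; σ²_H = ((20−8)/6)² = 4.000
te_I = (4 + 4·8 + 18)/6 = 54/6 = 9; σ²_I = ((18−4)/6)² = 5.444

Forward pass:
ES_A = 0; EF_A = 14
ES_B = 0; EF_B = 3
ES_C = max(EF_A=14, EF_B=3) = 14; EF_C = 14+12 = 26
ES_D = max(EF_A=14, EF_B=3) = 14; EF_D = 14+6 = 20
ES_E = max(EF_A=14, EF_B=3) = 14; EF_E = 14+2 = 16
ES_F = 14; EF_F = 14+6 = 20
ES_G = 26; EF_G = 26+6 = 32
ES_H = 14; EF_H = 14+12 = 26
ES_I = max(EF_B=3, EF_D=20, EF_E=16, EF_F=20, EF_G=32, EF_H=26) = 32; EF_I = 32+9 = 41
Expected project duration μ = 41 days. Critical path: A → C → G → I.

Variance along critical path = 9.000 + 7.111 + 0.444 + 5.444 = 22.000; σ = 4.690 days.
D = μ + z·σ = 41 + 0.842·4.690 = 44.9 days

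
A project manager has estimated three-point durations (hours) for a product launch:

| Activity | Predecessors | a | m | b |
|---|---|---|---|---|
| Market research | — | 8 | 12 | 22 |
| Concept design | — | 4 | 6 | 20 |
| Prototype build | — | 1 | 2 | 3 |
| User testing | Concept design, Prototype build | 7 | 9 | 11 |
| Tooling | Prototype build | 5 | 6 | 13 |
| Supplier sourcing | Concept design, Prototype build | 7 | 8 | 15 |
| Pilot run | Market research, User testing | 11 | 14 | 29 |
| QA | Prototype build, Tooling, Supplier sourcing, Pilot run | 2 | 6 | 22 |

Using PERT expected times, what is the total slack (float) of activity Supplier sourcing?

16 hours

te_Market research = (8 + 4·12 + 22)/6 = 78/6 = 13
te_Concept design = (4 + 4·6 + 20)/6 = 48/6 = 8
te_Prototype build = (1 + 4·2 + 3)/6 = 12/6 = 2
te_User testing = (7 + 4·9 + 11)/6 = 54/6 = 9
te_Tooling = (5 + 4·6 + 13)/6 = 42/6 = 7
te_Supplier sourcing = (7 + 4·8 + 15)/6 = 54/6 = 9
te_Pilot run = (11 + 4·14 + 29)/6 = 96/6 = 16
te_QA = (2 + 4·6 + 22)/6 = 48/6 = 8

Forward pass:
ES_Market research = 0; EF_Market research = 13
ES_Concept design = 0; EF_Concept design = 8
ES_Prototype build = 0; EF_Prototype build = 2
ES_User testing = max(EF_Concept design=8, EF_Prototype build=2) = 8; EF_User testing = 8+9 = 17
ES_Tooling = 2; EF_Tooling = 2+7 = 9
ES_Supplier sourcing = max(EF_Concept design=8, EF_Prototype build=2) = 8; EF_Supplier sourcing = 8+9 = 17
ES_Pilot run = max(EF_Market research=13, EF_User testing=17) = 17; EF_Pilot run = 17+16 = 33
ES_QA = max(EF_Prototype build=2, EF_Tooling=9, EF_Supplier sourcing=17, EF_Pilot run=33) = 33; EF_QA = 33+8 = 41
Expected project duration μ = 41 hours. Critical path: Concept design → User testing → Pilot run → QA.

Backward pass:
LF_QA = 41; LS_QA = 41−8 = 33
LF_Pilot run = LS_QA = 33; LS_Pilot run = 33−16 = 17
LF_Supplier sourcing = LS_QA = 33; LS_Supplier sourcing = 33−9 = 24
LF_Tooling = LS_QA = 33; LS_Tooling = 33−7 = 26
LF_User testing = LS_Pilot run = 17; LS_User testing = 17−9 = 8
LF_Prototype build = min(LS_User testing=8, LS_Tooling=26, LS_Supplier sourcing=24, LS_QA=33) = 8; LS_Prototype build = 8−2 = 6
LF_Concept design = min(LS_User testing=8, LS_Supplier sourcing=24) = 8; LS_Concept design = 8−8 = 0
LF_Market research = LS_Pilot run = 17; LS_Market research = 17−13 = 4
Slack_Supplier sourcing = LS_Supplier sourcing − ES_Supplier sourcing = 24 − 8 = 16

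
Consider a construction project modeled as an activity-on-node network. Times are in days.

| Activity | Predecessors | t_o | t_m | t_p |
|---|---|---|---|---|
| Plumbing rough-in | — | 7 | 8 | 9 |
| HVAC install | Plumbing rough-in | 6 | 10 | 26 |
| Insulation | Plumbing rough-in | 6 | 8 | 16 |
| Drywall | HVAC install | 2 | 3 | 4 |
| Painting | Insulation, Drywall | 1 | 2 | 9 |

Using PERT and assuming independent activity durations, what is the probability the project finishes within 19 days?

0.027

te_Plumbing rough-in = (7 + 4·8 + 9)/6 = 48/6 = 8; σ²_Plumbing rough-in = ((9−7)/6)² = 0.111
te_HVAC install = (6 + 4·10 + 26)/6 = 72/6 = 12; σ²_HVAC install = ((26−6)/6)² = 11.111
te_Insulation = (6 + 4·8 + 16)/6 = 54/6 = 9; σ²_Insulation = ((16−6)/6)² = 2.778
te_Drywall = (2 + 4·3 + 4)/6 = 18/6 = 3; σ²_Drywall = ((4−2)/6)² = 0.111
te_Painting = (1 + 4·2 + 9)/6 = 18/6 = 3; σ²_Painting = ((9−1)/6)² = 1.778

Forward pass:
ES_Plumbing rough-in = 0; EF_Plumbing rough-in = 8
ES_HVAC install = 8; EF_HVAC install = 8+12 = 20
ES_Insulation = 8; EF_Insulation = 8+9 = 17
ES_Drywall = 20; EF_Drywall = 20+3 = 23
ES_Painting = max(EF_Insulation=17, EF_Drywall=23) = 23; EF_Painting = 23+3 = 26
Expected project duration μ = 26 days. Critical path: Plumbing rough-in → HVAC install → Drywall → Painting.

Variance along critical path = 0.111 + 11.111 + 0.111 + 1.778 = 13.111; σ = √13.111 = 3.621 days.
Z = (19 − 26) / 3.621 = -1.933
P(T ≤ 19) = Φ(-1.933) ≈ 0.027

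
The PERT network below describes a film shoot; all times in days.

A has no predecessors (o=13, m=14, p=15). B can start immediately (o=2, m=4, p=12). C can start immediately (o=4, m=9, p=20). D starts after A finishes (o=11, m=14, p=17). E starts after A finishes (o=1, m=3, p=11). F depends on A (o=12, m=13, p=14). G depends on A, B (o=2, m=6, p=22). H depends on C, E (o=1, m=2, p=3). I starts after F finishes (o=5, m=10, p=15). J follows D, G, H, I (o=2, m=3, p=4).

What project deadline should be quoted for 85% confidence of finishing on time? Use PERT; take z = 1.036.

41.8 days

te_A = (13 + 4·14 + 15)/6 = 84/6 = 14; σ²_A = ((15−13)/6)² = 0.111
te_B = (2 + 4·4 + 12)/6 = 30/6 = 5; σ²_B = ((12−2)/6)² = 2.778
te_C = (4 + 4·9 + 20)/6 = 60/6 = 10; σ²_C = ((20−4)/6)² = 7.111
te_D = (11 + 4·14 + 17)/6 = 84/6 = 14; σ²_D = ((17−11)/6)² = 1.000
te_E = (1 + 4·3 + 11)/6 = 24/6 = 4; σ²_E = ((11−1)/6)² = 2.778
te_F = (12 + 4·13 + 14)/6 = 78/6 = 13; σ²_F = ((14−12)/6)² = 0.111
te_G = (2 + 4·6 + 22)/6 = 48/6 = 8; σ²_G = ((22−2)/6)² = 11.111
te_H = (1 + 4·2 + 3)/6 = 12/6 = 2; σ²_H = ((3−1)/6)² = 0.111
te_I = (5 + 4·10 + 15)/6 = 60/6 = 10; σ²_I = ((15−5)/6)² = 2.778
te_J = (2 + 4·3 + 4)/6 = 18/6 = 3; σ²_J = ((4−2)/6)² = 0.111

Forward pass:
ES_A = 0; EF_A = 14
ES_B = 0; EF_B = 5
ES_C = 0; EF_C = 10
ES_D = 14; EF_D = 14+14 = 28
ES_E = 14; EF_E = 14+4 = 18
ES_F = 14; EF_F = 14+13 = 27
ES_G = max(EF_A=14, EF_B=5) = 14; EF_G = 14+8 = 22
ES_H = max(EF_C=10, EF_E=18) = 18; EF_H = 18+2 = 20
ES_I = 27; EF_I = 27+10 = 37
ES_J = max(EF_D=28, EF_G=22, EF_H=20, EF_I=37) = 37; EF_J = 37+3 = 40
Expected project duration μ = 40 days. Critical path: A → F → I → J.

Variance along critical path = 0.111 + 0.111 + 2.778 + 0.111 = 3.111; σ = 1.764 days.
D = μ + z·σ = 40 + 1.036·1.764 = 41.8 days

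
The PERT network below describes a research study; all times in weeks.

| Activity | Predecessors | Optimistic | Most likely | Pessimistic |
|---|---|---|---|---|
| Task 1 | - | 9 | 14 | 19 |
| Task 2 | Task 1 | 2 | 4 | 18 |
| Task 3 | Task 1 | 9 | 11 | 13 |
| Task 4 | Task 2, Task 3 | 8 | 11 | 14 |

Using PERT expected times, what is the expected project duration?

36 weeks

te_Task 1 = (9 + 4·14 + 19)/6 = 84/6 = 14
te_Task 2 = (2 + 4·4 + 18)/6 = 36/6 = 6
te_Task 3 = (9 + 4·11 + 13)/6 = 66/6 = 11
te_Task 4 = (8 + 4·11 + 14)/6 = 66/6 = 11

Forward pass:
ES_Task 1 = 0; EF_Task 1 = 14
ES_Task 2 = 14; EF_Task 2 = 14+6 = 20
ES_Task 3 = 14; EF_Task 3 = 14+11 = 25
ES_Task 4 = max(EF_Task 2=20, EF_Task 3=25) = 25; EF_Task 4 = 25+11 = 36
Expected project duration μ = 36 weeks. Critical path: Task 1 → Task 3 → Task 4.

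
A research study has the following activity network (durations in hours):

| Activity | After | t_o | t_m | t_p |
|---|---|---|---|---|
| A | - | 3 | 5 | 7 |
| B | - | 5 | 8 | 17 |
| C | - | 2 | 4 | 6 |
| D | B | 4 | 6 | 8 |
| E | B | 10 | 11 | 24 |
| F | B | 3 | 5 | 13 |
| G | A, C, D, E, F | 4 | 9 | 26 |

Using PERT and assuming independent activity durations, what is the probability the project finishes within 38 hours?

te_A = (3 + 4·5 + 7)/6 = 30/6 = 5; σ²_A = ((7−3)/6)² = 0.444
te_B = (5 + 4·8 + 17)/6 = 54/6 = 9; σ²_B = ((17−5)/6)² = 4.000
te_C = (2 + 4·4 + 6)/6 = 24/6 = 4; σ²_C = ((6−2)/6)² = 0.444
te_D = (4 + 4·6 + 8)/6 = 36/6 = 6; σ²_D = ((8−4)/6)² = 0.444
te_E = (10 + 4·11 + 24)/6 = 78/6 = 13; σ²_E = ((24−10)/6)² = 5.444
te_F = (3 + 4·5 + 13)/6 = 36/6 = 6; σ²_F = ((13−3)/6)² = 2.778
te_G = (4 + 4·9 + 26)/6 = 66/6 = 11; σ²_G = ((26−4)/6)² = 13.444

Forward pass:
ES_A = 0; EF_A = 5
ES_B = 0; EF_B = 9
ES_C = 0; EF_C = 4
ES_D = 9; EF_D = 9+6 = 15
ES_E = 9; EF_E = 9+13 = 22
ES_F = 9; EF_F = 9+6 = 15
ES_G = max(EF_A=5, EF_C=4, EF_D=15, EF_E=22, EF_F=15) = 22; EF_G = 22+11 = 33
Expected project duration μ = 33 hours. Critical path: B → E → G.

Variance along critical path = 4.000 + 5.444 + 13.444 = 22.889; σ = √22.889 = 4.784 hours.
Z = (38 − 33) / 4.784 = 1.045
P(T ≤ 38) = Φ(1.045) ≈ 0.852

0.852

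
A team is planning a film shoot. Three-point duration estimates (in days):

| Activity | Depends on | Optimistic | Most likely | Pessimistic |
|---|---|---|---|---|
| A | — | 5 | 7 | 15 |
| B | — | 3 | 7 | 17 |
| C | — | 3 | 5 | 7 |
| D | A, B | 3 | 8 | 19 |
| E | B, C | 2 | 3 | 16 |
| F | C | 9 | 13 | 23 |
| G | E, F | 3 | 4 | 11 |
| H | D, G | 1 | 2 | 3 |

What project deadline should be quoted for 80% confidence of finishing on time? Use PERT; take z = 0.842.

te_A = (5 + 4·7 + 15)/6 = 48/6 = 8; σ²_A = ((15−5)/6)² = 2.778
te_B = (3 + 4·7 + 17)/6 = 48/6 = 8; σ²_B = ((17−3)/6)² = 5.444
te_C = (3 + 4·5 + 7)/6 = 30/6 = 5; σ²_C = ((7−3)/6)² = 0.444
te_D = (3 + 4·8 + 19)/6 = 54/6 = 9; σ²_D = ((19−3)/6)² = 7.111
te_E = (2 + 4·3 + 16)/6 = 30/6 = 5; σ²_E = ((16−2)/6)² = 5.444
te_F = (9 + 4·13 + 23)/6 = 84/6 = 14; σ²_F = ((23−9)/6)² = 5.444
te_G = (3 + 4·4 + 11)/6 = 30/6 = 5; σ²_G = ((11−3)/6)² = 1.778
te_H = (1 + 4·2 + 3)/6 = 12/6 = 2; σ²_H = ((3−1)/6)² = 0.111

Forward pass:
ES_A = 0; EF_A = 8
ES_B = 0; EF_B = 8
ES_C = 0; EF_C = 5
ES_D = max(EF_A=8, EF_B=8) = 8; EF_D = 8+9 = 17
ES_E = max(EF_B=8, EF_C=5) = 8; EF_E = 8+5 = 13
ES_F = 5; EF_F = 5+14 = 19
ES_G = max(EF_E=13, EF_F=19) = 19; EF_G = 19+5 = 24
ES_H = max(EF_D=17, EF_G=24) = 24; EF_H = 24+2 = 26
Expected project duration μ = 26 days. Critical path: C → F → G → H.

Variance along critical path = 0.444 + 5.444 + 1.778 + 0.111 = 7.778; σ = 2.789 days.
D = μ + z·σ = 26 + 0.842·2.789 = 28.3 days

28.3 days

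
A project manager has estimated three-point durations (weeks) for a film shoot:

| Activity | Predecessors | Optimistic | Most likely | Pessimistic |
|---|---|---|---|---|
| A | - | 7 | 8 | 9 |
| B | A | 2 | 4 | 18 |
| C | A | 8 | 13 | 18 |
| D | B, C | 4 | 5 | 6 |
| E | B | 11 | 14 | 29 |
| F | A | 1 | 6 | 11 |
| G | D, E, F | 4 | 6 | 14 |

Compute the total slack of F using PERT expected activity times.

te_A = (7 + 4·8 + 9)/6 = 48/6 = 8
te_B = (2 + 4·4 + 18)/6 = 36/6 = 6
te_C = (8 + 4·13 + 18)/6 = 78/6 = 13
te_D = (4 + 4·5 + 6)/6 = 30/6 = 5
te_E = (11 + 4·14 + 29)/6 = 96/6 = 16
te_F = (1 + 4·6 + 11)/6 = 36/6 = 6
te_G = (4 + 4·6 + 14)/6 = 42/6 = 7

Forward pass:
ES_A = 0; EF_A = 8
ES_B = 8; EF_B = 8+6 = 14
ES_C = 8; EF_C = 8+13 = 21
ES_D = max(EF_B=14, EF_C=21) = 21; EF_D = 21+5 = 26
ES_E = 14; EF_E = 14+16 = 30
ES_F = 8; EF_F = 8+6 = 14
ES_G = max(EF_D=26, EF_E=30, EF_F=14) = 30; EF_G = 30+7 = 37
Expected project duration μ = 37 weeks. Critical path: A → B → E → G.

Backward pass:
LF_G = 37; LS_G = 37−7 = 30
LF_F = LS_G = 30; LS_F = 30−6 = 24
LF_E = LS_G = 30; LS_E = 30−16 = 14
LF_D = LS_G = 30; LS_D = 30−5 = 25
LF_C = LS_D = 25; LS_C = 25−13 = 12
LF_B = min(LS_D=25, LS_E=14) = 14; LS_B = 14−6 = 8
LF_A = min(LS_B=8, LS_C=12, LS_F=24) = 8; LS_A = 8−8 = 0
Slack_F = LS_F − ES_F = 24 − 8 = 16

16 weeks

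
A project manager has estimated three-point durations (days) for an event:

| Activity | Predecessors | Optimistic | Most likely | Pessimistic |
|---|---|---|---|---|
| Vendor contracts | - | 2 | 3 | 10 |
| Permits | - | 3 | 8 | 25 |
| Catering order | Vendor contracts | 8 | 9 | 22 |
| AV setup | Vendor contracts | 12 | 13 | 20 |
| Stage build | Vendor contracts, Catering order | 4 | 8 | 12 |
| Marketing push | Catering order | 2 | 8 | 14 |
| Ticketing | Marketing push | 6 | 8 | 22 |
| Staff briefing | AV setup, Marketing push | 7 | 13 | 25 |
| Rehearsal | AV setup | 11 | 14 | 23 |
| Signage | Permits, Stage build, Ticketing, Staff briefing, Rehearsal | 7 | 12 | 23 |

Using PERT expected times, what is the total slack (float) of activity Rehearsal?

4 days

te_Vendor contracts = (2 + 4·3 + 10)/6 = 24/6 = 4
te_Permits = (3 + 4·8 + 25)/6 = 60/6 = 10
te_Catering order = (8 + 4·9 + 22)/6 = 66/6 = 11
te_AV setup = (12 + 4·13 + 20)/6 = 84/6 = 14
te_Stage build = (4 + 4·8 + 12)/6 = 48/6 = 8
te_Marketing push = (2 + 4·8 + 14)/6 = 48/6 = 8
te_Ticketing = (6 + 4·8 + 22)/6 = 60/6 = 10
te_Staff briefing = (7 + 4·13 + 25)/6 = 84/6 = 14
te_Rehearsal = (11 + 4·14 + 23)/6 = 90/6 = 15
te_Signage = (7 + 4·12 + 23)/6 = 78/6 = 13

Forward pass:
ES_Vendor contracts = 0; EF_Vendor contracts = 4
ES_Permits = 0; EF_Permits = 10
ES_Catering order = 4; EF_Catering order = 4+11 = 15
ES_AV setup = 4; EF_AV setup = 4+14 = 18
ES_Stage build = max(EF_Vendor contracts=4, EF_Catering order=15) = 15; EF_Stage build = 15+8 = 23
ES_Marketing push = 15; EF_Marketing push = 15+8 = 23
ES_Ticketing = 23; EF_Ticketing = 23+10 = 33
ES_Staff briefing = max(EF_AV setup=18, EF_Marketing push=23) = 23; EF_Staff briefing = 23+14 = 37
ES_Rehearsal = 18; EF_Rehearsal = 18+15 = 33
ES_Signage = max(EF_Permits=10, EF_Stage build=23, EF_Ticketing=33, EF_Staff briefing=37, EF_Rehearsal=33) = 37; EF_Signage = 37+13 = 50
Expected project duration μ = 50 days. Critical path: Vendor contracts → Catering order → Marketing push → Staff briefing → Signage.

Backward pass:
LF_Signage = 50; LS_Signage = 50−13 = 37
LF_Rehearsal = LS_Signage = 37; LS_Rehearsal = 37−15 = 22
LF_Staff briefing = LS_Signage = 37; LS_Staff briefing = 37−14 = 23
LF_Ticketing = LS_Signage = 37; LS_Ticketing = 37−10 = 27
LF_Marketing push = min(LS_Ticketing=27, LS_Staff briefing=23) = 23; LS_Marketing push = 23−8 = 15
LF_Stage build = LS_Signage = 37; LS_Stage build = 37−8 = 29
LF_AV setup = min(LS_Staff briefing=23, LS_Rehearsal=22) = 22; LS_AV setup = 22−14 = 8
LF_Catering order = min(LS_Stage build=29, LS_Marketing push=15) = 15; LS_Catering order = 15−11 = 4
LF_Permits = LS_Signage = 37; LS_Permits = 37−10 = 27
LF_Vendor contracts = min(LS_Catering order=4, LS_AV setup=8, LS_Stage build=29) = 4; LS_Vendor contracts = 4−4 = 0
Slack_Rehearsal = LS_Rehearsal − ES_Rehearsal = 22 − 18 = 4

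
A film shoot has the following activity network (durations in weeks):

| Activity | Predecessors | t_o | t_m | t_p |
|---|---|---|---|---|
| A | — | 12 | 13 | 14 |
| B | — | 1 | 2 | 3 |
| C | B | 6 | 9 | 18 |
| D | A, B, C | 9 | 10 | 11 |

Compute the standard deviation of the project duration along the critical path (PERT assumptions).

0.47 weeks

te_A = (12 + 4·13 + 14)/6 = 78/6 = 13; σ²_A = ((14−12)/6)² = 0.111
te_B = (1 + 4·2 + 3)/6 = 12/6 = 2; σ²_B = ((3−1)/6)² = 0.111
te_C = (6 + 4·9 + 18)/6 = 60/6 = 10; σ²_C = ((18−6)/6)² = 4.000
te_D = (9 + 4·10 + 11)/6 = 60/6 = 10; σ²_D = ((11−9)/6)² = 0.111

Forward pass:
ES_A = 0; EF_A = 13
ES_B = 0; EF_B = 2
ES_C = 2; EF_C = 2+10 = 12
ES_D = max(EF_A=13, EF_B=2, EF_C=12) = 13; EF_D = 13+10 = 23
Expected project duration μ = 23 weeks. Critical path: A → D.

Variance along critical path = 0.111 + 0.111 = 0.222
σ = √0.222 = 0.471 weeks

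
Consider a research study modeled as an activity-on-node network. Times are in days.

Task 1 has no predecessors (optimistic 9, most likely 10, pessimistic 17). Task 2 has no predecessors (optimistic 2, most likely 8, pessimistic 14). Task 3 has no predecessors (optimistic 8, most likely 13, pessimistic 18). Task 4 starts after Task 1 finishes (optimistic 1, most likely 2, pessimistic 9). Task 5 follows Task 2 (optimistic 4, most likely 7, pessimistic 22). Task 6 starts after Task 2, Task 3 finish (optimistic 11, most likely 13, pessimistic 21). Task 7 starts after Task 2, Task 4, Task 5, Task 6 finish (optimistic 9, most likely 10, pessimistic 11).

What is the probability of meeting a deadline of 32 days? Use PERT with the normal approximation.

0.018

te_Task 1 = (9 + 4·10 + 17)/6 = 66/6 = 11; σ²_Task 1 = ((17−9)/6)² = 1.778
te_Task 2 = (2 + 4·8 + 14)/6 = 48/6 = 8; σ²_Task 2 = ((14−2)/6)² = 4.000
te_Task 3 = (8 + 4·13 + 18)/6 = 78/6 = 13; σ²_Task 3 = ((18−8)/6)² = 2.778
te_Task 4 = (1 + 4·2 + 9)/6 = 18/6 = 3; σ²_Task 4 = ((9−1)/6)² = 1.778
te_Task 5 = (4 + 4·7 + 22)/6 = 54/6 = 9; σ²_Task 5 = ((22−4)/6)² = 9.000
te_Task 6 = (11 + 4·13 + 21)/6 = 84/6 = 14; σ²_Task 6 = ((21−11)/6)² = 2.778
te_Task 7 = (9 + 4·10 + 11)/6 = 60/6 = 10; σ²_Task 7 = ((11−9)/6)² = 0.111

Forward pass:
ES_Task 1 = 0; EF_Task 1 = 11
ES_Task 2 = 0; EF_Task 2 = 8
ES_Task 3 = 0; EF_Task 3 = 13
ES_Task 4 = 11; EF_Task 4 = 11+3 = 14
ES_Task 5 = 8; EF_Task 5 = 8+9 = 17
ES_Task 6 = max(EF_Task 2=8, EF_Task 3=13) = 13; EF_Task 6 = 13+14 = 27
ES_Task 7 = max(EF_Task 2=8, EF_Task 4=14, EF_Task 5=17, EF_Task 6=27) = 27; EF_Task 7 = 27+10 = 37
Expected project duration μ = 37 days. Critical path: Task 3 → Task 6 → Task 7.

Variance along critical path = 2.778 + 2.778 + 0.111 = 5.667; σ = √5.667 = 2.380 days.
Z = (32 − 37) / 2.380 = -2.100
P(T ≤ 32) = Φ(-2.100) ≈ 0.018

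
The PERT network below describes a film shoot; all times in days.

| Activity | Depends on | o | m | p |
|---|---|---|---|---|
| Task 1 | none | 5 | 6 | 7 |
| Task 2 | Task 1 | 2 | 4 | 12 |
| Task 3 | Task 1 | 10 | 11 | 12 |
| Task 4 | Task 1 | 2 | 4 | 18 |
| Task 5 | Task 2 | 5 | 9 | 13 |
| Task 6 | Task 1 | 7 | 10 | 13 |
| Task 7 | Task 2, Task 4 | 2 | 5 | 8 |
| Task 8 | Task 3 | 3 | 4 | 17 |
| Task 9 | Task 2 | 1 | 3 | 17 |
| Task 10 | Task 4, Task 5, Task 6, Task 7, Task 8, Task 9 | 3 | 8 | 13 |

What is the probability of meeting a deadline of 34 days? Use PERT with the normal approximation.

te_Task 1 = (5 + 4·6 + 7)/6 = 36/6 = 6; σ²_Task 1 = ((7−5)/6)² = 0.111
te_Task 2 = (2 + 4·4 + 12)/6 = 30/6 = 5; σ²_Task 2 = ((12−2)/6)² = 2.778
te_Task 3 = (10 + 4·11 + 12)/6 = 66/6 = 11; σ²_Task 3 = ((12−10)/6)² = 0.111
te_Task 4 = (2 + 4·4 + 18)/6 = 36/6 = 6; σ²_Task 4 = ((18−2)/6)² = 7.111
te_Task 5 = (5 + 4·9 + 13)/6 = 54/6 = 9; σ²_Task 5 = ((13−5)/6)² = 1.778
te_Task 6 = (7 + 4·10 + 13)/6 = 60/6 = 10; σ²_Task 6 = ((13−7)/6)² = 1.000
te_Task 7 = (2 + 4·5 + 8)/6 = 30/6 = 5; σ²_Task 7 = ((8−2)/6)² = 1.000
te_Task 8 = (3 + 4·4 + 17)/6 = 36/6 = 6; σ²_Task 8 = ((17−3)/6)² = 5.444
te_Task 9 = (1 + 4·3 + 17)/6 = 30/6 = 5; σ²_Task 9 = ((17−1)/6)² = 7.111
te_Task 10 = (3 + 4·8 + 13)/6 = 48/6 = 8; σ²_Task 10 = ((13−3)/6)² = 2.778

Forward pass:
ES_Task 1 = 0; EF_Task 1 = 6
ES_Task 2 = 6; EF_Task 2 = 6+5 = 11
ES_Task 3 = 6; EF_Task 3 = 6+11 = 17
ES_Task 4 = 6; EF_Task 4 = 6+6 = 12
ES_Task 5 = 11; EF_Task 5 = 11+9 = 20
ES_Task 6 = 6; EF_Task 6 = 6+10 = 16
ES_Task 7 = max(EF_Task 2=11, EF_Task 4=12) = 12; EF_Task 7 = 12+5 = 17
ES_Task 8 = 17; EF_Task 8 = 17+6 = 23
ES_Task 9 = 11; EF_Task 9 = 11+5 = 16
ES_Task 10 = max(EF_Task 4=12, EF_Task 5=20, EF_Task 6=16, EF_Task 7=17, EF_Task 8=23, EF_Task 9=16) = 23; EF_Task 10 = 23+8 = 31
Expected project duration μ = 31 days. Critical path: Task 1 → Task 3 → Task 8 → Task 10.

Variance along critical path = 0.111 + 0.111 + 5.444 + 2.778 = 8.444; σ = √8.444 = 2.906 days.
Z = (34 − 31) / 2.906 = 1.032
P(T ≤ 34) = Φ(1.032) ≈ 0.849

0.849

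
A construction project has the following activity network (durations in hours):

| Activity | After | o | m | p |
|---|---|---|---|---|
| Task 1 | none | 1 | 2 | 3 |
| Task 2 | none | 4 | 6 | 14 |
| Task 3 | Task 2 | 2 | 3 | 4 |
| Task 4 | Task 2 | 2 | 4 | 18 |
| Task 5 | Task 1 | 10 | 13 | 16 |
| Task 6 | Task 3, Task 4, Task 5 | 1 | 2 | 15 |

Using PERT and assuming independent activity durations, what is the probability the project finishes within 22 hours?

te_Task 1 = (1 + 4·2 + 3)/6 = 12/6 = 2; σ²_Task 1 = ((3−1)/6)² = 0.111
te_Task 2 = (4 + 4·6 + 14)/6 = 42/6 = 7; σ²_Task 2 = ((14−4)/6)² = 2.778
te_Task 3 = (2 + 4·3 + 4)/6 = 18/6 = 3; σ²_Task 3 = ((4−2)/6)² = 0.111
te_Task 4 = (2 + 4·4 + 18)/6 = 36/6 = 6; σ²_Task 4 = ((18−2)/6)² = 7.111
te_Task 5 = (10 + 4·13 + 16)/6 = 78/6 = 13; σ²_Task 5 = ((16−10)/6)² = 1.000
te_Task 6 = (1 + 4·2 + 15)/6 = 24/6 = 4; σ²_Task 6 = ((15−1)/6)² = 5.444

Forward pass:
ES_Task 1 = 0; EF_Task 1 = 2
ES_Task 2 = 0; EF_Task 2 = 7
ES_Task 3 = 7; EF_Task 3 = 7+3 = 10
ES_Task 4 = 7; EF_Task 4 = 7+6 = 13
ES_Task 5 = 2; EF_Task 5 = 2+13 = 15
ES_Task 6 = max(EF_Task 3=10, EF_Task 4=13, EF_Task 5=15) = 15; EF_Task 6 = 15+4 = 19
Expected project duration μ = 19 hours. Critical path: Task 1 → Task 5 → Task 6.

Variance along critical path = 0.111 + 1.000 + 5.444 = 6.556; σ = √6.556 = 2.560 hours.
Z = (22 − 19) / 2.560 = 1.172
P(T ≤ 22) = Φ(1.172) ≈ 0.879

0.879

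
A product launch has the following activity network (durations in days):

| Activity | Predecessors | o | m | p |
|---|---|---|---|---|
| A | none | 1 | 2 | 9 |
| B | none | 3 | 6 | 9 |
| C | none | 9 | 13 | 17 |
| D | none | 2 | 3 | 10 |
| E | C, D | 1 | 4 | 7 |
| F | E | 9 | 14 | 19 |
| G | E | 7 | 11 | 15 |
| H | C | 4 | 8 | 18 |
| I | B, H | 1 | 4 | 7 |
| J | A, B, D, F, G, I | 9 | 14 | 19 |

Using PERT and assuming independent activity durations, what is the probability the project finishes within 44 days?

te_A = (1 + 4·2 + 9)/6 = 18/6 = 3; σ²_A = ((9−1)/6)² = 1.778
te_B = (3 + 4·6 + 9)/6 = 36/6 = 6; σ²_B = ((9−3)/6)² = 1.000
te_C = (9 + 4·13 + 17)/6 = 78/6 = 13; σ²_C = ((17−9)/6)² = 1.778
te_D = (2 + 4·3 + 10)/6 = 24/6 = 4; σ²_D = ((10−2)/6)² = 1.778
te_E = (1 + 4·4 + 7)/6 = 24/6 = 4; σ²_E = ((7−1)/6)² = 1.000
te_F = (9 + 4·14 + 19)/6 = 84/6 = 14; σ²_F = ((19−9)/6)² = 2.778
te_G = (7 + 4·11 + 15)/6 = 66/6 = 11; σ²_G = ((15−7)/6)² = 1.778
te_H = (4 + 4·8 + 18)/6 = 54/6 = 9; σ²_H = ((18−4)/6)² = 5.444
te_I = (1 + 4·4 + 7)/6 = 24/6 = 4; σ²_I = ((7−1)/6)² = 1.000
te_J = (9 + 4·14 + 19)/6 = 84/6 = 14; σ²_J = ((19−9)/6)² = 2.778

Forward pass:
ES_A = 0; EF_A = 3
ES_B = 0; EF_B = 6
ES_C = 0; EF_C = 13
ES_D = 0; EF_D = 4
ES_E = max(EF_C=13, EF_D=4) = 13; EF_E = 13+4 = 17
ES_F = 17; EF_F = 17+14 = 31
ES_G = 17; EF_G = 17+11 = 28
ES_H = 13; EF_H = 13+9 = 22
ES_I = max(EF_B=6, EF_H=22) = 22; EF_I = 22+4 = 26
ES_J = max(EF_A=3, EF_B=6, EF_D=4, EF_F=31, EF_G=28, EF_I=26) = 31; EF_J = 31+14 = 45
Expected project duration μ = 45 days. Critical path: C → E → F → J.

Variance along critical path = 1.778 + 1.000 + 2.778 + 2.778 = 8.333; σ = √8.333 = 2.887 days.
Z = (44 − 45) / 2.887 = -0.346
P(T ≤ 44) = Φ(-0.346) ≈ 0.365

0.365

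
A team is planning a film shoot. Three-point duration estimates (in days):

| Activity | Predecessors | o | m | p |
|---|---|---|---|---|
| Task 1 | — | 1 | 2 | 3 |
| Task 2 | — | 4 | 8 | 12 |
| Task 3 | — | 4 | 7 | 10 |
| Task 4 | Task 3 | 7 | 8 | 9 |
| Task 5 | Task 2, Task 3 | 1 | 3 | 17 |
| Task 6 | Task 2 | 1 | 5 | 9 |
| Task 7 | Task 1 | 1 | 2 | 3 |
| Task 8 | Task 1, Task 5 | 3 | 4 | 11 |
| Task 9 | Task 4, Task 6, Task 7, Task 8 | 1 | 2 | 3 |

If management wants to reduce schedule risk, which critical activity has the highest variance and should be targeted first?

Task 5

te_Task 1 = (1 + 4·2 + 3)/6 = 12/6 = 2; σ²_Task 1 = ((3−1)/6)² = 0.111
te_Task 2 = (4 + 4·8 + 12)/6 = 48/6 = 8; σ²_Task 2 = ((12−4)/6)² = 1.778
te_Task 3 = (4 + 4·7 + 10)/6 = 42/6 = 7; σ²_Task 3 = ((10−4)/6)² = 1.000
te_Task 4 = (7 + 4·8 + 9)/6 = 48/6 = 8; σ²_Task 4 = ((9−7)/6)² = 0.111
te_Task 5 = (1 + 4·3 + 17)/6 = 30/6 = 5; σ²_Task 5 = ((17−1)/6)² = 7.111
te_Task 6 = (1 + 4·5 + 9)/6 = 30/6 = 5; σ²_Task 6 = ((9−1)/6)² = 1.778
te_Task 7 = (1 + 4·2 + 3)/6 = 12/6 = 2; σ²_Task 7 = ((3−1)/6)² = 0.111
te_Task 8 = (3 + 4·4 + 11)/6 = 30/6 = 5; σ²_Task 8 = ((11−3)/6)² = 1.778
te_Task 9 = (1 + 4·2 + 3)/6 = 12/6 = 2; σ²_Task 9 = ((3−1)/6)² = 0.111

Forward pass:
ES_Task 1 = 0; EF_Task 1 = 2
ES_Task 2 = 0; EF_Task 2 = 8
ES_Task 3 = 0; EF_Task 3 = 7
ES_Task 4 = 7; EF_Task 4 = 7+8 = 15
ES_Task 5 = max(EF_Task 2=8, EF_Task 3=7) = 8; EF_Task 5 = 8+5 = 13
ES_Task 6 = 8; EF_Task 6 = 8+5 = 13
ES_Task 7 = 2; EF_Task 7 = 2+2 = 4
ES_Task 8 = max(EF_Task 1=2, EF_Task 5=13) = 13; EF_Task 8 = 13+5 = 18
ES_Task 9 = max(EF_Task 4=15, EF_Task 6=13, EF_Task 7=4, EF_Task 8=18) = 18; EF_Task 9 = 18+2 = 20
Expected project duration μ = 20 days. Critical path: Task 2 → Task 5 → Task 8 → Task 9.

Variances on critical path: σ²_Task 2=1.778, σ²_Task 5=7.111, σ²_Task 8=1.778, σ²_Task 9=0.111.
Largest is σ²_Task 5 = 7.111.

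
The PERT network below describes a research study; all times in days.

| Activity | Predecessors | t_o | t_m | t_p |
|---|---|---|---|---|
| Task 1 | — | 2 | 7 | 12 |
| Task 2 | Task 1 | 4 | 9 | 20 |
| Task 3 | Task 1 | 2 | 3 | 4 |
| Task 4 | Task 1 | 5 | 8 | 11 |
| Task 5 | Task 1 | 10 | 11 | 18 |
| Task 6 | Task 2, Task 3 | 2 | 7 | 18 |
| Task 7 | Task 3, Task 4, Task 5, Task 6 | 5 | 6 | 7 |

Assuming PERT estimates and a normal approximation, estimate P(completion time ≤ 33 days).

te_Task 1 = (2 + 4·7 + 12)/6 = 42/6 = 7; σ²_Task 1 = ((12−2)/6)² = 2.778
te_Task 2 = (4 + 4·9 + 20)/6 = 60/6 = 10; σ²_Task 2 = ((20−4)/6)² = 7.111
te_Task 3 = (2 + 4·3 + 4)/6 = 18/6 = 3; σ²_Task 3 = ((4−2)/6)² = 0.111
te_Task 4 = (5 + 4·8 + 11)/6 = 48/6 = 8; σ²_Task 4 = ((11−5)/6)² = 1.000
te_Task 5 = (10 + 4·11 + 18)/6 = 72/6 = 12; σ²_Task 5 = ((18−10)/6)² = 1.778
te_Task 6 = (2 + 4·7 + 18)/6 = 48/6 = 8; σ²_Task 6 = ((18−2)/6)² = 7.111
te_Task 7 = (5 + 4·6 + 7)/6 = 36/6 = 6; σ²_Task 7 = ((7−5)/6)² = 0.111

Forward pass:
ES_Task 1 = 0; EF_Task 1 = 7
ES_Task 2 = 7; EF_Task 2 = 7+10 = 17
ES_Task 3 = 7; EF_Task 3 = 7+3 = 10
ES_Task 4 = 7; EF_Task 4 = 7+8 = 15
ES_Task 5 = 7; EF_Task 5 = 7+12 = 19
ES_Task 6 = max(EF_Task 2=17, EF_Task 3=10) = 17; EF_Task 6 = 17+8 = 25
ES_Task 7 = max(EF_Task 3=10, EF_Task 4=15, EF_Task 5=19, EF_Task 6=25) = 25; EF_Task 7 = 25+6 = 31
Expected project duration μ = 31 days. Critical path: Task 1 → Task 2 → Task 6 → Task 7.

Variance along critical path = 2.778 + 7.111 + 7.111 + 0.111 = 17.111; σ = √17.111 = 4.137 days.
Z = (33 − 31) / 4.137 = 0.483
P(T ≤ 33) = Φ(0.483) ≈ 0.686

0.686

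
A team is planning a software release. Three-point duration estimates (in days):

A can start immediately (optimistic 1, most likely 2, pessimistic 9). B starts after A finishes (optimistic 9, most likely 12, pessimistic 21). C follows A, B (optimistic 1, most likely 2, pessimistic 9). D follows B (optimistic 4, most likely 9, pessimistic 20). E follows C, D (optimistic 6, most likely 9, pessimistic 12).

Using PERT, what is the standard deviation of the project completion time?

te_A = (1 + 4·2 + 9)/6 = 18/6 = 3; σ²_A = ((9−1)/6)² = 1.778
te_B = (9 + 4·12 + 21)/6 = 78/6 = 13; σ²_B = ((21−9)/6)² = 4.000
te_C = (1 + 4·2 + 9)/6 = 18/6 = 3; σ²_C = ((9−1)/6)² = 1.778
te_D = (4 + 4·9 + 20)/6 = 60/6 = 10; σ²_D = ((20−4)/6)² = 7.111
te_E = (6 + 4·9 + 12)/6 = 54/6 = 9; σ²_E = ((12−6)/6)² = 1.000

Forward pass:
ES_A = 0; EF_A = 3
ES_B = 3; EF_B = 3+13 = 16
ES_C = max(EF_A=3, EF_B=16) = 16; EF_C = 16+3 = 19
ES_D = 16; EF_D = 16+10 = 26
ES_E = max(EF_C=19, EF_D=26) = 26; EF_E = 26+9 = 35
Expected project duration μ = 35 days. Critical path: A → B → D → E.

Variance along critical path = 1.778 + 4.000 + 7.111 + 1.000 = 13.889
σ = √13.889 = 3.727 days

3.73 days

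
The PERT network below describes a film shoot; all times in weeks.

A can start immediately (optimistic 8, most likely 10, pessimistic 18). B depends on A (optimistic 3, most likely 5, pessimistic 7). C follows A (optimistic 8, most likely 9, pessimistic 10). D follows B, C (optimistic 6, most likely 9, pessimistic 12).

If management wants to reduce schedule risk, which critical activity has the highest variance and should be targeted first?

A

te_A = (8 + 4·10 + 18)/6 = 66/6 = 11; σ²_A = ((18−8)/6)² = 2.778
te_B = (3 + 4·5 + 7)/6 = 30/6 = 5; σ²_B = ((7−3)/6)² = 0.444
te_C = (8 + 4·9 + 10)/6 = 54/6 = 9; σ²_C = ((10−8)/6)² = 0.111
te_D = (6 + 4·9 + 12)/6 = 54/6 = 9; σ²_D = ((12−6)/6)² = 1.000

Forward pass:
ES_A = 0; EF_A = 11
ES_B = 11; EF_B = 11+5 = 16
ES_C = 11; EF_C = 11+9 = 20
ES_D = max(EF_B=16, EF_C=20) = 20; EF_D = 20+9 = 29
Expected project duration μ = 29 weeks. Critical path: A → C → D.

Variances on critical path: σ²_A=2.778, σ²_C=0.111, σ²_D=1.000.
Largest is σ²_A = 2.778.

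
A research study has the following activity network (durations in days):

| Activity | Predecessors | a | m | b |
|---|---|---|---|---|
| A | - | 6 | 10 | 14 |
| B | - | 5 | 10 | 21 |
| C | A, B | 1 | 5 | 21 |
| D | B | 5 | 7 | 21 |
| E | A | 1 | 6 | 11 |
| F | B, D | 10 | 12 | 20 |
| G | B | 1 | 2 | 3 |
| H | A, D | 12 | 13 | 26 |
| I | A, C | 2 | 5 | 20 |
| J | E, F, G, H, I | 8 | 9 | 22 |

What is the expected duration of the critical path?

46 days

te_A = (6 + 4·10 + 14)/6 = 60/6 = 10
te_B = (5 + 4·10 + 21)/6 = 66/6 = 11
te_C = (1 + 4·5 + 21)/6 = 42/6 = 7
te_D = (5 + 4·7 + 21)/6 = 54/6 = 9
te_E = (1 + 4·6 + 11)/6 = 36/6 = 6
te_F = (10 + 4·12 + 20)/6 = 78/6 = 13
te_G = (1 + 4·2 + 3)/6 = 12/6 = 2
te_H = (12 + 4·13 + 26)/6 = 90/6 = 15
te_I = (2 + 4·5 + 20)/6 = 42/6 = 7
te_J = (8 + 4·9 + 22)/6 = 66/6 = 11

Forward pass:
ES_A = 0; EF_A = 10
ES_B = 0; EF_B = 11
ES_C = max(EF_A=10, EF_B=11) = 11; EF_C = 11+7 = 18
ES_D = 11; EF_D = 11+9 = 20
ES_E = 10; EF_E = 10+6 = 16
ES_F = max(EF_B=11, EF_D=20) = 20; EF_F = 20+13 = 33
ES_G = 11; EF_G = 11+2 = 13
ES_H = max(EF_A=10, EF_D=20) = 20; EF_H = 20+15 = 35
ES_I = max(EF_A=10, EF_C=18) = 18; EF_I = 18+7 = 25
ES_J = max(EF_E=16, EF_F=33, EF_G=13, EF_H=35, EF_I=25) = 35; EF_J = 35+11 = 46
Expected project duration μ = 46 days. Critical path: B → D → H → J.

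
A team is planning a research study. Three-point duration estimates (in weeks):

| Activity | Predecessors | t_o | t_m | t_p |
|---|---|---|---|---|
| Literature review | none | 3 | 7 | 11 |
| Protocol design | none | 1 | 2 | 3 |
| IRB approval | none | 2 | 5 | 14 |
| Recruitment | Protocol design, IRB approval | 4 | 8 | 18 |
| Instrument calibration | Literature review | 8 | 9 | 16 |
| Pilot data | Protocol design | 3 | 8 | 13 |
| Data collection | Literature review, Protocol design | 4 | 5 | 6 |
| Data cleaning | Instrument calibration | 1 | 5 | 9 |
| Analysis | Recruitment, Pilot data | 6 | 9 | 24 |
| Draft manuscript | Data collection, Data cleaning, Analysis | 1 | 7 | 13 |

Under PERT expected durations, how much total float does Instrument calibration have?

te_Literature review = (3 + 4·7 + 11)/6 = 42/6 = 7
te_Protocol design = (1 + 4·2 + 3)/6 = 12/6 = 2
te_IRB approval = (2 + 4·5 + 14)/6 = 36/6 = 6
te_Recruitment = (4 + 4·8 + 18)/6 = 54/6 = 9
te_Instrument calibration = (8 + 4·9 + 16)/6 = 60/6 = 10
te_Pilot data = (3 + 4·8 + 13)/6 = 48/6 = 8
te_Data collection = (4 + 4·5 + 6)/6 = 30/6 = 5
te_Data cleaning = (1 + 4·5 + 9)/6 = 30/6 = 5
te_Analysis = (6 + 4·9 + 24)/6 = 66/6 = 11
te_Draft manuscript = (1 + 4·7 + 13)/6 = 42/6 = 7

Forward pass:
ES_Literature review = 0; EF_Literature review = 7
ES_Protocol design = 0; EF_Protocol design = 2
ES_IRB approval = 0; EF_IRB approval = 6
ES_Recruitment = max(EF_Protocol design=2, EF_IRB approval=6) = 6; EF_Recruitment = 6+9 = 15
ES_Instrument calibration = 7; EF_Instrument calibration = 7+10 = 17
ES_Pilot data = 2; EF_Pilot data = 2+8 = 10
ES_Data collection = max(EF_Literature review=7, EF_Protocol design=2) = 7; EF_Data collection = 7+5 = 12
ES_Data cleaning = 17; EF_Data cleaning = 17+5 = 22
ES_Analysis = max(EF_Recruitment=15, EF_Pilot data=10) = 15; EF_Analysis = 15+11 = 26
ES_Draft manuscript = max(EF_Data collection=12, EF_Data cleaning=22, EF_Analysis=26) = 26; EF_Draft manuscript = 26+7 = 33
Expected project duration μ = 33 weeks. Critical path: IRB approval → Recruitment → Analysis → Draft manuscript.

Backward pass:
LF_Draft manuscript = 33; LS_Draft manuscript = 33−7 = 26
LF_Analysis = LS_Draft manuscript = 26; LS_Analysis = 26−11 = 15
LF_Data cleaning = LS_Draft manuscript = 26; LS_Data cleaning = 26−5 = 21
LF_Data collection = LS_Draft manuscript = 26; LS_Data collection = 26−5 = 21
LF_Pilot data = LS_Analysis = 15; LS_Pilot data = 15−8 = 7
LF_Instrument calibration = LS_Data cleaning = 21; LS_Instrument calibration = 21−10 = 11
LF_Recruitment = LS_Analysis = 15; LS_Recruitment = 15−9 = 6
LF_IRB approval = LS_Recruitment = 6; LS_IRB approval = 6−6 = 0
LF_Protocol design = min(LS_Recruitment=6, LS_Pilot data=7, LS_Data collection=21) = 6; LS_Protocol design = 6−2 = 4
LF_Literature review = min(LS_Instrument calibration=11, LS_Data collection=21) = 11; LS_Literature review = 11−7 = 4
Slack_Instrument calibration = LS_Instrument calibration − ES_Instrument calibration = 11 − 7 = 4

4 weeks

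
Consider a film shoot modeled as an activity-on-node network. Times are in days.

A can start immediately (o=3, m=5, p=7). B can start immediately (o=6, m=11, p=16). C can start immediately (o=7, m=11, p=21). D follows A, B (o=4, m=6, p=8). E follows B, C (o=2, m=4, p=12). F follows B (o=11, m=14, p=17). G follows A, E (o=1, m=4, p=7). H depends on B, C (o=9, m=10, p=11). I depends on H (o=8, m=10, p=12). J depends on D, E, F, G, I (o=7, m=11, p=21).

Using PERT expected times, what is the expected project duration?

44 days

te_A = (3 + 4·5 + 7)/6 = 30/6 = 5
te_B = (6 + 4·11 + 16)/6 = 66/6 = 11
te_C = (7 + 4·11 + 21)/6 = 72/6 = 12
te_D = (4 + 4·6 + 8)/6 = 36/6 = 6
te_E = (2 + 4·4 + 12)/6 = 30/6 = 5
te_F = (11 + 4·14 + 17)/6 = 84/6 = 14
te_G = (1 + 4·4 + 7)/6 = 24/6 = 4
te_H = (9 + 4·10 + 11)/6 = 60/6 = 10
te_I = (8 + 4·10 + 12)/6 = 60/6 = 10
te_J = (7 + 4·11 + 21)/6 = 72/6 = 12

Forward pass:
ES_A = 0; EF_A = 5
ES_B = 0; EF_B = 11
ES_C = 0; EF_C = 12
ES_D = max(EF_A=5, EF_B=11) = 11; EF_D = 11+6 = 17
ES_E = max(EF_B=11, EF_C=12) = 12; EF_E = 12+5 = 17
ES_F = 11; EF_F = 11+14 = 25
ES_G = max(EF_A=5, EF_E=17) = 17; EF_G = 17+4 = 21
ES_H = max(EF_B=11, EF_C=12) = 12; EF_H = 12+10 = 22
ES_I = 22; EF_I = 22+10 = 32
ES_J = max(EF_D=17, EF_E=17, EF_F=25, EF_G=21, EF_I=32) = 32; EF_J = 32+12 = 44
Expected project duration μ = 44 days. Critical path: C → H → I → J.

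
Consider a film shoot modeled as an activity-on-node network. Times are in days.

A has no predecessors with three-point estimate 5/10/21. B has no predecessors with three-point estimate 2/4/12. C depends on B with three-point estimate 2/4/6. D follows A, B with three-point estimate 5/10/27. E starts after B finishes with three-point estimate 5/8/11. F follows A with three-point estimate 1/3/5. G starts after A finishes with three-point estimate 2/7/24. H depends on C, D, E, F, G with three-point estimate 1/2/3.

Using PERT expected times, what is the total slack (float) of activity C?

te_A = (5 + 4·10 + 21)/6 = 66/6 = 11
te_B = (2 + 4·4 + 12)/6 = 30/6 = 5
te_C = (2 + 4·4 + 6)/6 = 24/6 = 4
te_D = (5 + 4·10 + 27)/6 = 72/6 = 12
te_E = (5 + 4·8 + 11)/6 = 48/6 = 8
te_F = (1 + 4·3 + 5)/6 = 18/6 = 3
te_G = (2 + 4·7 + 24)/6 = 54/6 = 9
te_H = (1 + 4·2 + 3)/6 = 12/6 = 2

Forward pass:
ES_A = 0; EF_A = 11
ES_B = 0; EF_B = 5
ES_C = 5; EF_C = 5+4 = 9
ES_D = max(EF_A=11, EF_B=5) = 11; EF_D = 11+12 = 23
ES_E = 5; EF_E = 5+8 = 13
ES_F = 11; EF_F = 11+3 = 14
ES_G = 11; EF_G = 11+9 = 20
ES_H = max(EF_C=9, EF_D=23, EF_E=13, EF_F=14, EF_G=20) = 23; EF_H = 23+2 = 25
Expected project duration μ = 25 days. Critical path: A → D → H.

Backward pass:
LF_H = 25; LS_H = 25−2 = 23
LF_G = LS_H = 23; LS_G = 23−9 = 14
LF_F = LS_H = 23; LS_F = 23−3 = 20
LF_E = LS_H = 23; LS_E = 23−8 = 15
LF_D = LS_H = 23; LS_D = 23−12 = 11
LF_C = LS_H = 23; LS_C = 23−4 = 19
LF_B = min(LS_C=19, LS_D=11, LS_E=15) = 11; LS_B = 11−5 = 6
LF_A = min(LS_D=11, LS_F=20, LS_G=14) = 11; LS_A = 11−11 = 0
Slack_C = LS_C − ES_C = 19 − 5 = 14

14 days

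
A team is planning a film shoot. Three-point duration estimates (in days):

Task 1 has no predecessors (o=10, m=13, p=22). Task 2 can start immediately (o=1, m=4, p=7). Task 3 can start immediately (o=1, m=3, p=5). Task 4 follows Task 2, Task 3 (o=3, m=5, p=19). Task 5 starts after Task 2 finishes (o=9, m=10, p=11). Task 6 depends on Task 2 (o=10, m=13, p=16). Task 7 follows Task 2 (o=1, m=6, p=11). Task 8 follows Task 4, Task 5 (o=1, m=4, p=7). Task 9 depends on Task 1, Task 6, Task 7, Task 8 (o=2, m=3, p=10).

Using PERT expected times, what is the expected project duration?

22 days

te_Task 1 = (10 + 4·13 + 22)/6 = 84/6 = 14
te_Task 2 = (1 + 4·4 + 7)/6 = 24/6 = 4
te_Task 3 = (1 + 4·3 + 5)/6 = 18/6 = 3
te_Task 4 = (3 + 4·5 + 19)/6 = 42/6 = 7
te_Task 5 = (9 + 4·10 + 11)/6 = 60/6 = 10
te_Task 6 = (10 + 4·13 + 16)/6 = 78/6 = 13
te_Task 7 = (1 + 4·6 + 11)/6 = 36/6 = 6
te_Task 8 = (1 + 4·4 + 7)/6 = 24/6 = 4
te_Task 9 = (2 + 4·3 + 10)/6 = 24/6 = 4

Forward pass:
ES_Task 1 = 0; EF_Task 1 = 14
ES_Task 2 = 0; EF_Task 2 = 4
ES_Task 3 = 0; EF_Task 3 = 3
ES_Task 4 = max(EF_Task 2=4, EF_Task 3=3) = 4; EF_Task 4 = 4+7 = 11
ES_Task 5 = 4; EF_Task 5 = 4+10 = 14
ES_Task 6 = 4; EF_Task 6 = 4+13 = 17
ES_Task 7 = 4; EF_Task 7 = 4+6 = 10
ES_Task 8 = max(EF_Task 4=11, EF_Task 5=14) = 14; EF_Task 8 = 14+4 = 18
ES_Task 9 = max(EF_Task 1=14, EF_Task 6=17, EF_Task 7=10, EF_Task 8=18) = 18; EF_Task 9 = 18+4 = 22
Expected project duration μ = 22 days. Critical path: Task 2 → Task 5 → Task 8 → Task 9.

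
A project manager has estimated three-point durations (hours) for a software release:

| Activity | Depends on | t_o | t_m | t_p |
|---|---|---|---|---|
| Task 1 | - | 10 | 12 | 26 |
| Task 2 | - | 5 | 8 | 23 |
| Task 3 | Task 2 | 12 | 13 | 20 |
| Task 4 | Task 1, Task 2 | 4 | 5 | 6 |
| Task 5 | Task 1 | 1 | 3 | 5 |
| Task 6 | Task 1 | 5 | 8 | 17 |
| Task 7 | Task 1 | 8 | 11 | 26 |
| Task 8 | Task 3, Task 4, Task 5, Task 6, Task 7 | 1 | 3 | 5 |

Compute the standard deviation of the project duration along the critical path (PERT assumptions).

te_Task 1 = (10 + 4·12 + 26)/6 = 84/6 = 14; σ²_Task 1 = ((26−10)/6)² = 7.111
te_Task 2 = (5 + 4·8 + 23)/6 = 60/6 = 10; σ²_Task 2 = ((23−5)/6)² = 9.000
te_Task 3 = (12 + 4·13 + 20)/6 = 84/6 = 14; σ²_Task 3 = ((20−12)/6)² = 1.778
te_Task 4 = (4 + 4·5 + 6)/6 = 30/6 = 5; σ²_Task 4 = ((6−4)/6)² = 0.111
te_Task 5 = (1 + 4·3 + 5)/6 = 18/6 = 3; σ²_Task 5 = ((5−1)/6)² = 0.444
te_Task 6 = (5 + 4·8 + 17)/6 = 54/6 = 9; σ²_Task 6 = ((17−5)/6)² = 4.000
te_Task 7 = (8 + 4·11 + 26)/6 = 78/6 = 13; σ²_Task 7 = ((26−8)/6)² = 9.000
te_Task 8 = (1 + 4·3 + 5)/6 = 18/6 = 3; σ²_Task 8 = ((5−1)/6)² = 0.444

Forward pass:
ES_Task 1 = 0; EF_Task 1 = 14
ES_Task 2 = 0; EF_Task 2 = 10
ES_Task 3 = 10; EF_Task 3 = 10+14 = 24
ES_Task 4 = max(EF_Task 1=14, EF_Task 2=10) = 14; EF_Task 4 = 14+5 = 19
ES_Task 5 = 14; EF_Task 5 = 14+3 = 17
ES_Task 6 = 14; EF_Task 6 = 14+9 = 23
ES_Task 7 = 14; EF_Task 7 = 14+13 = 27
ES_Task 8 = max(EF_Task 3=24, EF_Task 4=19, EF_Task 5=17, EF_Task 6=23, EF_Task 7=27) = 27; EF_Task 8 = 27+3 = 30
Expected project duration μ = 30 hours. Critical path: Task 1 → Task 7 → Task 8.

Variance along critical path = 7.111 + 9.000 + 0.444 = 16.556
σ = √16.556 = 4.069 hours

4.07 hours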